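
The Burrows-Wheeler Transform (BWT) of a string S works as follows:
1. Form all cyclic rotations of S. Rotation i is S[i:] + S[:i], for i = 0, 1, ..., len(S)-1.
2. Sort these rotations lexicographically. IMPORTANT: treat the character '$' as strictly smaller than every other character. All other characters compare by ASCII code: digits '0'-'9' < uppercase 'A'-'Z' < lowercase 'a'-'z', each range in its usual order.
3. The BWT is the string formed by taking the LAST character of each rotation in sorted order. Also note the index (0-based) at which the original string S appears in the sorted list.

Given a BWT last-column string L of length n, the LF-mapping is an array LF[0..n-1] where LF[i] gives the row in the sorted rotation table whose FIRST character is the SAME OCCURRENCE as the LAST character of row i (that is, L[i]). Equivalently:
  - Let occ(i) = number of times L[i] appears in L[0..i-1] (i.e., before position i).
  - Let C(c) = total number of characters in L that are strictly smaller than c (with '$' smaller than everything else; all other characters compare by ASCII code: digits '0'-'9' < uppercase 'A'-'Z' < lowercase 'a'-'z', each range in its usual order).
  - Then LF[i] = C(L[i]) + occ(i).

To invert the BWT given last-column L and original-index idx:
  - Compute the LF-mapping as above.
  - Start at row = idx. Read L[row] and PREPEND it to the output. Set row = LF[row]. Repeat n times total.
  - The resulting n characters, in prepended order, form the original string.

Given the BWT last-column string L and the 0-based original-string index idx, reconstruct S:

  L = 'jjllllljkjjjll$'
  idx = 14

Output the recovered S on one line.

LF mapping: 1 2 8 9 10 11 12 3 7 4 5 6 13 14 0
Walk LF starting at row 14, prepending L[row]:
  step 1: row=14, L[14]='$', prepend. Next row=LF[14]=0
  step 2: row=0, L[0]='j', prepend. Next row=LF[0]=1
  step 3: row=1, L[1]='j', prepend. Next row=LF[1]=2
  step 4: row=2, L[2]='l', prepend. Next row=LF[2]=8
  step 5: row=8, L[8]='k', prepend. Next row=LF[8]=7
  step 6: row=7, L[7]='j', prepend. Next row=LF[7]=3
  step 7: row=3, L[3]='l', prepend. Next row=LF[3]=9
  step 8: row=9, L[9]='j', prepend. Next row=LF[9]=4
  step 9: row=4, L[4]='l', prepend. Next row=LF[4]=10
  step 10: row=10, L[10]='j', prepend. Next row=LF[10]=5
  step 11: row=5, L[5]='l', prepend. Next row=LF[5]=11
  step 12: row=11, L[11]='j', prepend. Next row=LF[11]=6
  step 13: row=6, L[6]='l', prepend. Next row=LF[6]=12
  step 14: row=12, L[12]='l', prepend. Next row=LF[12]=13
  step 15: row=13, L[13]='l', prepend. Next row=LF[13]=14
Reversed output: llljljljljkljj$

Answer: llljljljljkljj$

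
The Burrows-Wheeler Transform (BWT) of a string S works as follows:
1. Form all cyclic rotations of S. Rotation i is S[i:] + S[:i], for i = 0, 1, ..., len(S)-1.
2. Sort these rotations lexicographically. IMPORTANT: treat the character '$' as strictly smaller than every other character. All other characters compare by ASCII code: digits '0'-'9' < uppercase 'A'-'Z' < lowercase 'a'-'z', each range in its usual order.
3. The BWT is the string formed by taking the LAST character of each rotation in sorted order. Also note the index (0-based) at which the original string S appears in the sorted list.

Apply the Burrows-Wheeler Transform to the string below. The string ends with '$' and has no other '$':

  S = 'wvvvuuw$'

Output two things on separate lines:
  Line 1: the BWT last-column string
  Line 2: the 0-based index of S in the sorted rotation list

Answer: wvuvvwu$
7

Derivation:
All 8 rotations (rotation i = S[i:]+S[:i]):
  rot[0] = wvvvuuw$
  rot[1] = vvvuuw$w
  rot[2] = vvuuw$wv
  rot[3] = vuuw$wvv
  rot[4] = uuw$wvvv
  rot[5] = uw$wvvvu
  rot[6] = w$wvvvuu
  rot[7] = $wvvvuuw
Sorted (with $ < everything):
  sorted[0] = $wvvvuuw  (last char: 'w')
  sorted[1] = uuw$wvvv  (last char: 'v')
  sorted[2] = uw$wvvvu  (last char: 'u')
  sorted[3] = vuuw$wvv  (last char: 'v')
  sorted[4] = vvuuw$wv  (last char: 'v')
  sorted[5] = vvvuuw$w  (last char: 'w')
  sorted[6] = w$wvvvuu  (last char: 'u')
  sorted[7] = wvvvuuw$  (last char: '$')
Last column: wvuvvwu$
Original string S is at sorted index 7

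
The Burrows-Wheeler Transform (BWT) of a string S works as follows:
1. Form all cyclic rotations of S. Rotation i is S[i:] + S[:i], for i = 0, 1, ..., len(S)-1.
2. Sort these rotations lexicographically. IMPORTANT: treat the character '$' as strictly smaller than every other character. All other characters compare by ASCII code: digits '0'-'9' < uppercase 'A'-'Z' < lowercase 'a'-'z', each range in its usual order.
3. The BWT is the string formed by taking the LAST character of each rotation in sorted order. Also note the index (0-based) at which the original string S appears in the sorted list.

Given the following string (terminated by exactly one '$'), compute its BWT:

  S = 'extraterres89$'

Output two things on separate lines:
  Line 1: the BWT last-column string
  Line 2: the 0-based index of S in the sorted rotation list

All 14 rotations (rotation i = S[i:]+S[:i]):
  rot[0] = extraterres89$
  rot[1] = xtraterres89$e
  rot[2] = traterres89$ex
  rot[3] = raterres89$ext
  rot[4] = aterres89$extr
  rot[5] = terres89$extra
  rot[6] = erres89$extrat
  rot[7] = rres89$extrate
  rot[8] = res89$extrater
  rot[9] = es89$extraterr
  rot[10] = s89$extraterre
  rot[11] = 89$extraterres
  rot[12] = 9$extraterres8
  rot[13] = $extraterres89
Sorted (with $ < everything):
  sorted[0] = $extraterres89  (last char: '9')
  sorted[1] = 89$extraterres  (last char: 's')
  sorted[2] = 9$extraterres8  (last char: '8')
  sorted[3] = aterres89$extr  (last char: 'r')
  sorted[4] = erres89$extrat  (last char: 't')
  sorted[5] = es89$extraterr  (last char: 'r')
  sorted[6] = extraterres89$  (last char: '$')
  sorted[7] = raterres89$ext  (last char: 't')
  sorted[8] = res89$extrater  (last char: 'r')
  sorted[9] = rres89$extrate  (last char: 'e')
  sorted[10] = s89$extraterre  (last char: 'e')
  sorted[11] = terres89$extra  (last char: 'a')
  sorted[12] = traterres89$ex  (last char: 'x')
  sorted[13] = xtraterres89$e  (last char: 'e')
Last column: 9s8rtr$treeaxe
Original string S is at sorted index 6

Answer: 9s8rtr$treeaxe
6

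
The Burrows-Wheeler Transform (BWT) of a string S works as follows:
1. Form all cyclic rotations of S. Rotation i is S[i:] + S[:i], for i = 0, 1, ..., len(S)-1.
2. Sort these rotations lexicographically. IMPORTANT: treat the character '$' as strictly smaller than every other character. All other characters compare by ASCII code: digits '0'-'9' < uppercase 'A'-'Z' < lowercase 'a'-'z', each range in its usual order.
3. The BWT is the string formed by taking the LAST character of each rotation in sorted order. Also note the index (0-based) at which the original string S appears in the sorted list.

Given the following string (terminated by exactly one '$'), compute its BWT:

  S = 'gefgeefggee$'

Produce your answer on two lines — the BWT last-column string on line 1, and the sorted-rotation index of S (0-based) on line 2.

Answer: eegggeeegf$f
10

Derivation:
All 12 rotations (rotation i = S[i:]+S[:i]):
  rot[0] = gefgeefggee$
  rot[1] = efgeefggee$g
  rot[2] = fgeefggee$ge
  rot[3] = geefggee$gef
  rot[4] = eefggee$gefg
  rot[5] = efggee$gefge
  rot[6] = fggee$gefgee
  rot[7] = ggee$gefgeef
  rot[8] = gee$gefgeefg
  rot[9] = ee$gefgeefgg
  rot[10] = e$gefgeefgge
  rot[11] = $gefgeefggee
Sorted (with $ < everything):
  sorted[0] = $gefgeefggee  (last char: 'e')
  sorted[1] = e$gefgeefgge  (last char: 'e')
  sorted[2] = ee$gefgeefgg  (last char: 'g')
  sorted[3] = eefggee$gefg  (last char: 'g')
  sorted[4] = efgeefggee$g  (last char: 'g')
  sorted[5] = efggee$gefge  (last char: 'e')
  sorted[6] = fgeefggee$ge  (last char: 'e')
  sorted[7] = fggee$gefgee  (last char: 'e')
  sorted[8] = gee$gefgeefg  (last char: 'g')
  sorted[9] = geefggee$gef  (last char: 'f')
  sorted[10] = gefgeefggee$  (last char: '$')
  sorted[11] = ggee$gefgeef  (last char: 'f')
Last column: eegggeeegf$f
Original string S is at sorted index 10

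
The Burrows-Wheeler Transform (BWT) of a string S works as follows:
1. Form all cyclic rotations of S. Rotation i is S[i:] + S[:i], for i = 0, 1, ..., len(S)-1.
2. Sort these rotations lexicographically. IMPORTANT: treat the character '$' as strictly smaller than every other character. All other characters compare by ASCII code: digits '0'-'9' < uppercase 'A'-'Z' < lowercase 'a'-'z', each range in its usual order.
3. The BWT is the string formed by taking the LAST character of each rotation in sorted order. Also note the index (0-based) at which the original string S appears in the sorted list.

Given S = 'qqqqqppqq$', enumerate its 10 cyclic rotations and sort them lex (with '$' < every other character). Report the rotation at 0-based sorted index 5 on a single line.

All 10 rotations (rotation i = S[i:]+S[:i]):
  rot[0] = qqqqqppqq$
  rot[1] = qqqqppqq$q
  rot[2] = qqqppqq$qq
  rot[3] = qqppqq$qqq
  rot[4] = qppqq$qqqq
  rot[5] = ppqq$qqqqq
  rot[6] = pqq$qqqqqp
  rot[7] = qq$qqqqqpp
  rot[8] = q$qqqqqppq
  rot[9] = $qqqqqppqq
Sorted (with $ < everything):
  sorted[0] = $qqqqqppqq
  sorted[1] = ppqq$qqqqq
  sorted[2] = pqq$qqqqqp
  sorted[3] = q$qqqqqppq
  sorted[4] = qppqq$qqqq
  sorted[5] = qq$qqqqqpp
  sorted[6] = qqppqq$qqq
  sorted[7] = qqqppqq$qq
  sorted[8] = qqqqppqq$q
  sorted[9] = qqqqqppqq$
sorted[5] = qq$qqqqqpp

Answer: qq$qqqqqpp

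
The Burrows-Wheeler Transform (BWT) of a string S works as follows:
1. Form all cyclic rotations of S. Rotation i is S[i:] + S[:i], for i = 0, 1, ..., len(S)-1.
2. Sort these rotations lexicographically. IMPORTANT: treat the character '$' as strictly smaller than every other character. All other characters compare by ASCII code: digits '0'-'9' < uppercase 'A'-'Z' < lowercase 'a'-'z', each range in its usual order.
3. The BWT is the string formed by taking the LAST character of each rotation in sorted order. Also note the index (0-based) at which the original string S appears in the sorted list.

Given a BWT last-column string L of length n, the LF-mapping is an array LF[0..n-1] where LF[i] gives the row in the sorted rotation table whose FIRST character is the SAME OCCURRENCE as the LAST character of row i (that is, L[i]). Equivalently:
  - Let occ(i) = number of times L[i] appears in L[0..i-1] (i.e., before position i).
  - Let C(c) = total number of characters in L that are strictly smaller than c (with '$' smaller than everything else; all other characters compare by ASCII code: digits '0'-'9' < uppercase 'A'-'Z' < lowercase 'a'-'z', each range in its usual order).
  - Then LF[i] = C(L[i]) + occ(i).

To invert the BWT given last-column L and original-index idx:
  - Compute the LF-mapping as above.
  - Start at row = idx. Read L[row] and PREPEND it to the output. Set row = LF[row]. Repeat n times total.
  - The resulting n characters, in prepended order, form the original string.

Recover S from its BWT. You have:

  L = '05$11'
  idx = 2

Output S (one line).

LF mapping: 1 4 0 2 3
Walk LF starting at row 2, prepending L[row]:
  step 1: row=2, L[2]='$', prepend. Next row=LF[2]=0
  step 2: row=0, L[0]='0', prepend. Next row=LF[0]=1
  step 3: row=1, L[1]='5', prepend. Next row=LF[1]=4
  step 4: row=4, L[4]='1', prepend. Next row=LF[4]=3
  step 5: row=3, L[3]='1', prepend. Next row=LF[3]=2
Reversed output: 1150$

Answer: 1150$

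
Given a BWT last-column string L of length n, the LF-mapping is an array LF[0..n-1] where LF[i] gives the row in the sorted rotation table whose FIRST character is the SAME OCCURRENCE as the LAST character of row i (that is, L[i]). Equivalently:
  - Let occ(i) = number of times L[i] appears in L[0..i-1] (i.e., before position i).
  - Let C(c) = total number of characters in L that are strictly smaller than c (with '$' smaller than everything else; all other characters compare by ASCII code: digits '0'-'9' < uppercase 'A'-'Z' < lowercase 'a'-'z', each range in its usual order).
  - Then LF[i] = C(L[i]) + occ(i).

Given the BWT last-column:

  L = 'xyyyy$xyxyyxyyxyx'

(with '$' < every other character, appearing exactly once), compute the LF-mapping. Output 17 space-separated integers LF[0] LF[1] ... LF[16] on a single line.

Char counts: '$':1, 'x':6, 'y':10
C (first-col start): C('$')=0, C('x')=1, C('y')=7
L[0]='x': occ=0, LF[0]=C('x')+0=1+0=1
L[1]='y': occ=0, LF[1]=C('y')+0=7+0=7
L[2]='y': occ=1, LF[2]=C('y')+1=7+1=8
L[3]='y': occ=2, LF[3]=C('y')+2=7+2=9
L[4]='y': occ=3, LF[4]=C('y')+3=7+3=10
L[5]='$': occ=0, LF[5]=C('$')+0=0+0=0
L[6]='x': occ=1, LF[6]=C('x')+1=1+1=2
L[7]='y': occ=4, LF[7]=C('y')+4=7+4=11
L[8]='x': occ=2, LF[8]=C('x')+2=1+2=3
L[9]='y': occ=5, LF[9]=C('y')+5=7+5=12
L[10]='y': occ=6, LF[10]=C('y')+6=7+6=13
L[11]='x': occ=3, LF[11]=C('x')+3=1+3=4
L[12]='y': occ=7, LF[12]=C('y')+7=7+7=14
L[13]='y': occ=8, LF[13]=C('y')+8=7+8=15
L[14]='x': occ=4, LF[14]=C('x')+4=1+4=5
L[15]='y': occ=9, LF[15]=C('y')+9=7+9=16
L[16]='x': occ=5, LF[16]=C('x')+5=1+5=6

Answer: 1 7 8 9 10 0 2 11 3 12 13 4 14 15 5 16 6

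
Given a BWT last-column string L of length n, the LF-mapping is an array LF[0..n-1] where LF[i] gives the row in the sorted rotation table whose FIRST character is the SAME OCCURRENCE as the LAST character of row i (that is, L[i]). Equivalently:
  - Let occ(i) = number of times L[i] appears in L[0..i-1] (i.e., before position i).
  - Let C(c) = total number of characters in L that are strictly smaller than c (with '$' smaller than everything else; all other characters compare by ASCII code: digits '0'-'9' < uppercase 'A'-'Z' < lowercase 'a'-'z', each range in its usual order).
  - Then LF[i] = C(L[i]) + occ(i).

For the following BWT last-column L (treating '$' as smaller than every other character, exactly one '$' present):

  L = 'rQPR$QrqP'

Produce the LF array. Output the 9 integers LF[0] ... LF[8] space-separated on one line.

Char counts: '$':1, 'P':2, 'Q':2, 'R':1, 'q':1, 'r':2
C (first-col start): C('$')=0, C('P')=1, C('Q')=3, C('R')=5, C('q')=6, C('r')=7
L[0]='r': occ=0, LF[0]=C('r')+0=7+0=7
L[1]='Q': occ=0, LF[1]=C('Q')+0=3+0=3
L[2]='P': occ=0, LF[2]=C('P')+0=1+0=1
L[3]='R': occ=0, LF[3]=C('R')+0=5+0=5
L[4]='$': occ=0, LF[4]=C('$')+0=0+0=0
L[5]='Q': occ=1, LF[5]=C('Q')+1=3+1=4
L[6]='r': occ=1, LF[6]=C('r')+1=7+1=8
L[7]='q': occ=0, LF[7]=C('q')+0=6+0=6
L[8]='P': occ=1, LF[8]=C('P')+1=1+1=2

Answer: 7 3 1 5 0 4 8 6 2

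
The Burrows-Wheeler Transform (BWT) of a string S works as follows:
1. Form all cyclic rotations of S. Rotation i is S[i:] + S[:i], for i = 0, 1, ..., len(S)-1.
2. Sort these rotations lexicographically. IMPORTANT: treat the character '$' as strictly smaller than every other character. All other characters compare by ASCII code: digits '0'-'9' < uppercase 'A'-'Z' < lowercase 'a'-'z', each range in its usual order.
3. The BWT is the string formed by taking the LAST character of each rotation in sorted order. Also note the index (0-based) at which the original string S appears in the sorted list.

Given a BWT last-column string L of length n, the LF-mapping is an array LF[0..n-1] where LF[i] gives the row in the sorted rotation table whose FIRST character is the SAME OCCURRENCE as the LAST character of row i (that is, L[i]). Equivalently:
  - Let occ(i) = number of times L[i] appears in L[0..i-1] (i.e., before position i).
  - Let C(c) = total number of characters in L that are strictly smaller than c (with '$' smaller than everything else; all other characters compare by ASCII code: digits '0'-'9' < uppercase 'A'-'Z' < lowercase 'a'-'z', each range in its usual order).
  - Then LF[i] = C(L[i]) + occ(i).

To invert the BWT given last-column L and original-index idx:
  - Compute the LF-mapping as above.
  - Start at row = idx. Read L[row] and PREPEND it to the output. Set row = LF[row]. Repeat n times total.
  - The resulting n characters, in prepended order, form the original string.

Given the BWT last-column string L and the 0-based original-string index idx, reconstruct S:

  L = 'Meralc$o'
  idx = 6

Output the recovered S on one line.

Answer: oracleM$

Derivation:
LF mapping: 1 4 7 2 5 3 0 6
Walk LF starting at row 6, prepending L[row]:
  step 1: row=6, L[6]='$', prepend. Next row=LF[6]=0
  step 2: row=0, L[0]='M', prepend. Next row=LF[0]=1
  step 3: row=1, L[1]='e', prepend. Next row=LF[1]=4
  step 4: row=4, L[4]='l', prepend. Next row=LF[4]=5
  step 5: row=5, L[5]='c', prepend. Next row=LF[5]=3
  step 6: row=3, L[3]='a', prepend. Next row=LF[3]=2
  step 7: row=2, L[2]='r', prepend. Next row=LF[2]=7
  step 8: row=7, L[7]='o', prepend. Next row=LF[7]=6
Reversed output: oracleM$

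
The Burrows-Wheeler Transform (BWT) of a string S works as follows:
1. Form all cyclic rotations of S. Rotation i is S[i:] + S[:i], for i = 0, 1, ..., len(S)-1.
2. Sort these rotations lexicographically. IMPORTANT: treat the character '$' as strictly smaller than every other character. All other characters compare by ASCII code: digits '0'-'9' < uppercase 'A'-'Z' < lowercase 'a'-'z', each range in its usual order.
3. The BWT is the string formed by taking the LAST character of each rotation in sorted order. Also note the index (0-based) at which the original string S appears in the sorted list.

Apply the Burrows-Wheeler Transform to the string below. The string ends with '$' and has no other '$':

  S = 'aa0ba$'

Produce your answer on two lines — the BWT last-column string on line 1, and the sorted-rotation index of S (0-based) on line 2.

Answer: aaba$0
4

Derivation:
All 6 rotations (rotation i = S[i:]+S[:i]):
  rot[0] = aa0ba$
  rot[1] = a0ba$a
  rot[2] = 0ba$aa
  rot[3] = ba$aa0
  rot[4] = a$aa0b
  rot[5] = $aa0ba
Sorted (with $ < everything):
  sorted[0] = $aa0ba  (last char: 'a')
  sorted[1] = 0ba$aa  (last char: 'a')
  sorted[2] = a$aa0b  (last char: 'b')
  sorted[3] = a0ba$a  (last char: 'a')
  sorted[4] = aa0ba$  (last char: '$')
  sorted[5] = ba$aa0  (last char: '0')
Last column: aaba$0
Original string S is at sorted index 4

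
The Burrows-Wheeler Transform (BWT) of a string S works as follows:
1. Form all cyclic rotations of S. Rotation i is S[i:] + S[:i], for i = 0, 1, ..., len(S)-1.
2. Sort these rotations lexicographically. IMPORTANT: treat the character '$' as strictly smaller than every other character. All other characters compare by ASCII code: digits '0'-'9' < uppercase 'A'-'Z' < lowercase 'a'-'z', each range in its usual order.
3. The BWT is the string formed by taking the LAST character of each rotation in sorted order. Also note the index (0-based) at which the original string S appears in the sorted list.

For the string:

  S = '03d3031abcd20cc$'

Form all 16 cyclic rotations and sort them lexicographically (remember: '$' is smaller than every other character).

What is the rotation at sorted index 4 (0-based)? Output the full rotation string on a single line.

All 16 rotations (rotation i = S[i:]+S[:i]):
  rot[0] = 03d3031abcd20cc$
  rot[1] = 3d3031abcd20cc$0
  rot[2] = d3031abcd20cc$03
  rot[3] = 3031abcd20cc$03d
  rot[4] = 031abcd20cc$03d3
  rot[5] = 31abcd20cc$03d30
  rot[6] = 1abcd20cc$03d303
  rot[7] = abcd20cc$03d3031
  rot[8] = bcd20cc$03d3031a
  rot[9] = cd20cc$03d3031ab
  rot[10] = d20cc$03d3031abc
  rot[11] = 20cc$03d3031abcd
  rot[12] = 0cc$03d3031abcd2
  rot[13] = cc$03d3031abcd20
  rot[14] = c$03d3031abcd20c
  rot[15] = $03d3031abcd20cc
Sorted (with $ < everything):
  sorted[0] = $03d3031abcd20cc
  sorted[1] = 031abcd20cc$03d3
  sorted[2] = 03d3031abcd20cc$
  sorted[3] = 0cc$03d3031abcd2
  sorted[4] = 1abcd20cc$03d303
  sorted[5] = 20cc$03d3031abcd
  sorted[6] = 3031abcd20cc$03d
  sorted[7] = 31abcd20cc$03d30
  sorted[8] = 3d3031abcd20cc$0
  sorted[9] = abcd20cc$03d3031
  sorted[10] = bcd20cc$03d3031a
  sorted[11] = c$03d3031abcd20c
  sorted[12] = cc$03d3031abcd20
  sorted[13] = cd20cc$03d3031ab
  sorted[14] = d20cc$03d3031abc
  sorted[15] = d3031abcd20cc$03
sorted[4] = 1abcd20cc$03d303

Answer: 1abcd20cc$03d303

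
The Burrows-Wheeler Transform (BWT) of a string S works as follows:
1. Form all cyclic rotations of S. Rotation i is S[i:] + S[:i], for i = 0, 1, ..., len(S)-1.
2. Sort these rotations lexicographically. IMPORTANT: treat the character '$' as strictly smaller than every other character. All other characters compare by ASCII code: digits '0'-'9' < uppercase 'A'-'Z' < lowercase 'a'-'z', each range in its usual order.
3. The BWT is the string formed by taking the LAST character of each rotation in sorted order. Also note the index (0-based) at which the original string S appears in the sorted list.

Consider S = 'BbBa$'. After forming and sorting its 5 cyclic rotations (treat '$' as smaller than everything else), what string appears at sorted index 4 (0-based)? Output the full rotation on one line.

Answer: bBa$B

Derivation:
All 5 rotations (rotation i = S[i:]+S[:i]):
  rot[0] = BbBa$
  rot[1] = bBa$B
  rot[2] = Ba$Bb
  rot[3] = a$BbB
  rot[4] = $BbBa
Sorted (with $ < everything):
  sorted[0] = $BbBa
  sorted[1] = Ba$Bb
  sorted[2] = BbBa$
  sorted[3] = a$BbB
  sorted[4] = bBa$B
sorted[4] = bBa$B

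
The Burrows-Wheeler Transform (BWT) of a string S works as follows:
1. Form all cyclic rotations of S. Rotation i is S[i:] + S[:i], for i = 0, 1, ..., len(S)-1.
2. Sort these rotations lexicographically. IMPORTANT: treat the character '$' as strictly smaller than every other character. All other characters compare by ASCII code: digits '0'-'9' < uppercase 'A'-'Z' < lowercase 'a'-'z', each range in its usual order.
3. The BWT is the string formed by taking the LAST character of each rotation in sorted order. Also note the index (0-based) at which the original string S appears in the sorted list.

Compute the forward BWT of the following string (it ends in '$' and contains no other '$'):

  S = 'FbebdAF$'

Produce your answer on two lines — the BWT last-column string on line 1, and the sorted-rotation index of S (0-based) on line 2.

All 8 rotations (rotation i = S[i:]+S[:i]):
  rot[0] = FbebdAF$
  rot[1] = bebdAF$F
  rot[2] = ebdAF$Fb
  rot[3] = bdAF$Fbe
  rot[4] = dAF$Fbeb
  rot[5] = AF$Fbebd
  rot[6] = F$FbebdA
  rot[7] = $FbebdAF
Sorted (with $ < everything):
  sorted[0] = $FbebdAF  (last char: 'F')
  sorted[1] = AF$Fbebd  (last char: 'd')
  sorted[2] = F$FbebdA  (last char: 'A')
  sorted[3] = FbebdAF$  (last char: '$')
  sorted[4] = bdAF$Fbe  (last char: 'e')
  sorted[5] = bebdAF$F  (last char: 'F')
  sorted[6] = dAF$Fbeb  (last char: 'b')
  sorted[7] = ebdAF$Fb  (last char: 'b')
Last column: FdA$eFbb
Original string S is at sorted index 3

Answer: FdA$eFbb
3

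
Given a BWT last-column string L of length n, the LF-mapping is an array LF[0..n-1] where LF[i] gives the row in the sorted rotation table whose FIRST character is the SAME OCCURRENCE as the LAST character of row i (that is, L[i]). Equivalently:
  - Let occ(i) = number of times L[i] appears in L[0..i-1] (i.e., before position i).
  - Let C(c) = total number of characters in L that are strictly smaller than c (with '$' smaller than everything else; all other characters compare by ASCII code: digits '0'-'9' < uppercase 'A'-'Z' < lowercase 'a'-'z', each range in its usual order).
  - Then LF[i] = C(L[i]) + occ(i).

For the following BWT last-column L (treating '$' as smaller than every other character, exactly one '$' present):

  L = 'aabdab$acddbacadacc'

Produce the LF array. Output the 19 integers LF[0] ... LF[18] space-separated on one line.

Answer: 1 2 8 15 3 9 0 4 11 16 17 10 5 12 6 18 7 13 14

Derivation:
Char counts: '$':1, 'a':7, 'b':3, 'c':4, 'd':4
C (first-col start): C('$')=0, C('a')=1, C('b')=8, C('c')=11, C('d')=15
L[0]='a': occ=0, LF[0]=C('a')+0=1+0=1
L[1]='a': occ=1, LF[1]=C('a')+1=1+1=2
L[2]='b': occ=0, LF[2]=C('b')+0=8+0=8
L[3]='d': occ=0, LF[3]=C('d')+0=15+0=15
L[4]='a': occ=2, LF[4]=C('a')+2=1+2=3
L[5]='b': occ=1, LF[5]=C('b')+1=8+1=9
L[6]='$': occ=0, LF[6]=C('$')+0=0+0=0
L[7]='a': occ=3, LF[7]=C('a')+3=1+3=4
L[8]='c': occ=0, LF[8]=C('c')+0=11+0=11
L[9]='d': occ=1, LF[9]=C('d')+1=15+1=16
L[10]='d': occ=2, LF[10]=C('d')+2=15+2=17
L[11]='b': occ=2, LF[11]=C('b')+2=8+2=10
L[12]='a': occ=4, LF[12]=C('a')+4=1+4=5
L[13]='c': occ=1, LF[13]=C('c')+1=11+1=12
L[14]='a': occ=5, LF[14]=C('a')+5=1+5=6
L[15]='d': occ=3, LF[15]=C('d')+3=15+3=18
L[16]='a': occ=6, LF[16]=C('a')+6=1+6=7
L[17]='c': occ=2, LF[17]=C('c')+2=11+2=13
L[18]='c': occ=3, LF[18]=C('c')+3=11+3=14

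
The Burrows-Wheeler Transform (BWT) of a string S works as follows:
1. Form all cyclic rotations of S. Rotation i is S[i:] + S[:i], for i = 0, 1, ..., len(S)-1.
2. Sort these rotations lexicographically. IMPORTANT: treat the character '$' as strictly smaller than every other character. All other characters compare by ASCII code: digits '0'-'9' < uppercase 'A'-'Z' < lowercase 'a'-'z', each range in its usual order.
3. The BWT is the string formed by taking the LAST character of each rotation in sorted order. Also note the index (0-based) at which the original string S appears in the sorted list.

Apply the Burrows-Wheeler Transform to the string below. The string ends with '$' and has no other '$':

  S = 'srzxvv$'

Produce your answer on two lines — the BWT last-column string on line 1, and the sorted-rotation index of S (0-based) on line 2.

Answer: vs$vxzr
2

Derivation:
All 7 rotations (rotation i = S[i:]+S[:i]):
  rot[0] = srzxvv$
  rot[1] = rzxvv$s
  rot[2] = zxvv$sr
  rot[3] = xvv$srz
  rot[4] = vv$srzx
  rot[5] = v$srzxv
  rot[6] = $srzxvv
Sorted (with $ < everything):
  sorted[0] = $srzxvv  (last char: 'v')
  sorted[1] = rzxvv$s  (last char: 's')
  sorted[2] = srzxvv$  (last char: '$')
  sorted[3] = v$srzxv  (last char: 'v')
  sorted[4] = vv$srzx  (last char: 'x')
  sorted[5] = xvv$srz  (last char: 'z')
  sorted[6] = zxvv$sr  (last char: 'r')
Last column: vs$vxzr
Original string S is at sorted index 2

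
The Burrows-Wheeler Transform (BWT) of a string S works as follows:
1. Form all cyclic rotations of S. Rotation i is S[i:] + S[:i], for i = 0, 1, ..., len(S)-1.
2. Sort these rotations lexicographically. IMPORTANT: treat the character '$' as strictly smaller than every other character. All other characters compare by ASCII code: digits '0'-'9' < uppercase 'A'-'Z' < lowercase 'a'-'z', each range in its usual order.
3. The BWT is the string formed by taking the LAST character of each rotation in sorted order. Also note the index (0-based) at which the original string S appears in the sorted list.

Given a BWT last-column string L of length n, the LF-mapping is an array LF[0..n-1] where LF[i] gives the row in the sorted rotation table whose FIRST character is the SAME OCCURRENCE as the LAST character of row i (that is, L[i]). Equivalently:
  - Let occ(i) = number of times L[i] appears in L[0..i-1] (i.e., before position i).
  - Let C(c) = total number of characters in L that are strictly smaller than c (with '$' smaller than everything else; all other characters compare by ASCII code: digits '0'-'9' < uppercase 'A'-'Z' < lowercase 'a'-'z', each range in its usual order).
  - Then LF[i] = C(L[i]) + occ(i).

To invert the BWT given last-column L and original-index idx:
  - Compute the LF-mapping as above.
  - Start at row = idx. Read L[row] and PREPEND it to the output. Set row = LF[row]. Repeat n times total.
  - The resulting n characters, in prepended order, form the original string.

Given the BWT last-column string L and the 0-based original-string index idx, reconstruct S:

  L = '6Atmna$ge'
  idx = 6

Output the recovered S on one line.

LF mapping: 1 2 8 6 7 3 0 5 4
Walk LF starting at row 6, prepending L[row]:
  step 1: row=6, L[6]='$', prepend. Next row=LF[6]=0
  step 2: row=0, L[0]='6', prepend. Next row=LF[0]=1
  step 3: row=1, L[1]='A', prepend. Next row=LF[1]=2
  step 4: row=2, L[2]='t', prepend. Next row=LF[2]=8
  step 5: row=8, L[8]='e', prepend. Next row=LF[8]=4
  step 6: row=4, L[4]='n', prepend. Next row=LF[4]=7
  step 7: row=7, L[7]='g', prepend. Next row=LF[7]=5
  step 8: row=5, L[5]='a', prepend. Next row=LF[5]=3
  step 9: row=3, L[3]='m', prepend. Next row=LF[3]=6
Reversed output: magnetA6$

Answer: magnetA6$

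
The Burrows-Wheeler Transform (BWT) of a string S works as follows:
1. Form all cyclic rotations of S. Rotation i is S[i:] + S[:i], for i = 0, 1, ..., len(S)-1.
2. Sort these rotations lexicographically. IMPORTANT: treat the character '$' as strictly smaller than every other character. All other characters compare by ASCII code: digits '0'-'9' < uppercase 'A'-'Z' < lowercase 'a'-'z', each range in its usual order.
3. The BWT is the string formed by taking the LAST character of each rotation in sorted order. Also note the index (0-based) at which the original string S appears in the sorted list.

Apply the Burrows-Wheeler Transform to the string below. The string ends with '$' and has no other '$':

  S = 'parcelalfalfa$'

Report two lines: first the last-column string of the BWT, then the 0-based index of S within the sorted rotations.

Answer: afflprclleaa$a
12

Derivation:
All 14 rotations (rotation i = S[i:]+S[:i]):
  rot[0] = parcelalfalfa$
  rot[1] = arcelalfalfa$p
  rot[2] = rcelalfalfa$pa
  rot[3] = celalfalfa$par
  rot[4] = elalfalfa$parc
  rot[5] = lalfalfa$parce
  rot[6] = alfalfa$parcel
  rot[7] = lfalfa$parcela
  rot[8] = falfa$parcelal
  rot[9] = alfa$parcelalf
  rot[10] = lfa$parcelalfa
  rot[11] = fa$parcelalfal
  rot[12] = a$parcelalfalf
  rot[13] = $parcelalfalfa
Sorted (with $ < everything):
  sorted[0] = $parcelalfalfa  (last char: 'a')
  sorted[1] = a$parcelalfalf  (last char: 'f')
  sorted[2] = alfa$parcelalf  (last char: 'f')
  sorted[3] = alfalfa$parcel  (last char: 'l')
  sorted[4] = arcelalfalfa$p  (last char: 'p')
  sorted[5] = celalfalfa$par  (last char: 'r')
  sorted[6] = elalfalfa$parc  (last char: 'c')
  sorted[7] = fa$parcelalfal  (last char: 'l')
  sorted[8] = falfa$parcelal  (last char: 'l')
  sorted[9] = lalfalfa$parce  (last char: 'e')
  sorted[10] = lfa$parcelalfa  (last char: 'a')
  sorted[11] = lfalfa$parcela  (last char: 'a')
  sorted[12] = parcelalfalfa$  (last char: '$')
  sorted[13] = rcelalfalfa$pa  (last char: 'a')
Last column: afflprclleaa$a
Original string S is at sorted index 12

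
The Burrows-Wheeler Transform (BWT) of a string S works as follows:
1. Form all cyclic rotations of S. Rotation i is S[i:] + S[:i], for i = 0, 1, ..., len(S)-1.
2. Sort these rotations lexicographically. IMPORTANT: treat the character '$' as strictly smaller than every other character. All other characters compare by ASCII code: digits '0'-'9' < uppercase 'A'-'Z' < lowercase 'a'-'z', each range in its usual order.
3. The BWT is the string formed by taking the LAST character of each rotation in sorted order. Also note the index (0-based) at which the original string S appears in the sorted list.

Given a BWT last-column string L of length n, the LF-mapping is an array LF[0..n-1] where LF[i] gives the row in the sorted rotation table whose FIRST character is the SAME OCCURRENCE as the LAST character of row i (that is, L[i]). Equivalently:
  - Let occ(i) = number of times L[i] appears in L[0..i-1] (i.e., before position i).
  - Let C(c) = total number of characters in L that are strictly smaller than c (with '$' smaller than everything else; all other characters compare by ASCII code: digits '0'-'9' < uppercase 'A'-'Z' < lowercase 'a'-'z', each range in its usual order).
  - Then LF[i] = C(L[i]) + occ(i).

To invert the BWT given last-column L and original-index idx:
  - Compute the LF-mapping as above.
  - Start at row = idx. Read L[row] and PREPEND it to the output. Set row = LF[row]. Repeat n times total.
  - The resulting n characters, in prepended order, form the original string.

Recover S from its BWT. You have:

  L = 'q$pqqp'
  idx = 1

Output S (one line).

Answer: ppqqq$

Derivation:
LF mapping: 3 0 1 4 5 2
Walk LF starting at row 1, prepending L[row]:
  step 1: row=1, L[1]='$', prepend. Next row=LF[1]=0
  step 2: row=0, L[0]='q', prepend. Next row=LF[0]=3
  step 3: row=3, L[3]='q', prepend. Next row=LF[3]=4
  step 4: row=4, L[4]='q', prepend. Next row=LF[4]=5
  step 5: row=5, L[5]='p', prepend. Next row=LF[5]=2
  step 6: row=2, L[2]='p', prepend. Next row=LF[2]=1
Reversed output: ppqqq$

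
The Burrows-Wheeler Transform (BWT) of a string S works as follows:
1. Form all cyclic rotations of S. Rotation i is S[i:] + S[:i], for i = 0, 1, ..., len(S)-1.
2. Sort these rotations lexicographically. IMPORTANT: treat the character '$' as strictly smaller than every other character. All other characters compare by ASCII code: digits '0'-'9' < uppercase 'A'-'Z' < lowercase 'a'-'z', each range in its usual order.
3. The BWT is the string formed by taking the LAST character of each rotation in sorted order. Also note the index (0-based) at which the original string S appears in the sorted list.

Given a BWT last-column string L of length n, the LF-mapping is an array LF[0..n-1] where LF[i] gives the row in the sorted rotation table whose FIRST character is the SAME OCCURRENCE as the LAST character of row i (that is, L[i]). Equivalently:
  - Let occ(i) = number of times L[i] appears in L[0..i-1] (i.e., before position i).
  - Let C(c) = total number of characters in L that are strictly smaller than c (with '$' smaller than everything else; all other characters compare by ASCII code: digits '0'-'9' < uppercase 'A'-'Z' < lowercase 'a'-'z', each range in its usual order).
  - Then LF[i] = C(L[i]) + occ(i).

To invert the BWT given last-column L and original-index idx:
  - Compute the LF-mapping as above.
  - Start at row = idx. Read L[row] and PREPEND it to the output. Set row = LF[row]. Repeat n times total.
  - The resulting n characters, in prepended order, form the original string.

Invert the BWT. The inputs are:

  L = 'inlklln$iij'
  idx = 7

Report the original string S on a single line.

LF mapping: 1 9 6 5 7 8 10 0 2 3 4
Walk LF starting at row 7, prepending L[row]:
  step 1: row=7, L[7]='$', prepend. Next row=LF[7]=0
  step 2: row=0, L[0]='i', prepend. Next row=LF[0]=1
  step 3: row=1, L[1]='n', prepend. Next row=LF[1]=9
  step 4: row=9, L[9]='i', prepend. Next row=LF[9]=3
  step 5: row=3, L[3]='k', prepend. Next row=LF[3]=5
  step 6: row=5, L[5]='l', prepend. Next row=LF[5]=8
  step 7: row=8, L[8]='i', prepend. Next row=LF[8]=2
  step 8: row=2, L[2]='l', prepend. Next row=LF[2]=6
  step 9: row=6, L[6]='n', prepend. Next row=LF[6]=10
  step 10: row=10, L[10]='j', prepend. Next row=LF[10]=4
  step 11: row=4, L[4]='l', prepend. Next row=LF[4]=7
Reversed output: ljnlilkini$

Answer: ljnlilkini$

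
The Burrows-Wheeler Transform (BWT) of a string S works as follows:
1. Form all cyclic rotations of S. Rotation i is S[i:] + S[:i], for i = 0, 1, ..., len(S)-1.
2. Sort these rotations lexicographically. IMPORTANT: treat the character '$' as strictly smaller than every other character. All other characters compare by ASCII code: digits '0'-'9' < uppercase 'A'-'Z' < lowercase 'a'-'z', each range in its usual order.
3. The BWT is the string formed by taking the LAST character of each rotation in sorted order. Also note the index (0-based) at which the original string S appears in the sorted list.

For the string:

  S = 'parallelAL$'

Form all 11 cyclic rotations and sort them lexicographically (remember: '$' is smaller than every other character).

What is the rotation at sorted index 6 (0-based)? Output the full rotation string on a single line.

Answer: lAL$paralle

Derivation:
All 11 rotations (rotation i = S[i:]+S[:i]):
  rot[0] = parallelAL$
  rot[1] = arallelAL$p
  rot[2] = rallelAL$pa
  rot[3] = allelAL$par
  rot[4] = llelAL$para
  rot[5] = lelAL$paral
  rot[6] = elAL$parall
  rot[7] = lAL$paralle
  rot[8] = AL$parallel
  rot[9] = L$parallelA
  rot[10] = $parallelAL
Sorted (with $ < everything):
  sorted[0] = $parallelAL
  sorted[1] = AL$parallel
  sorted[2] = L$parallelA
  sorted[3] = allelAL$par
  sorted[4] = arallelAL$p
  sorted[5] = elAL$parall
  sorted[6] = lAL$paralle
  sorted[7] = lelAL$paral
  sorted[8] = llelAL$para
  sorted[9] = parallelAL$
  sorted[10] = rallelAL$pa
sorted[6] = lAL$paralle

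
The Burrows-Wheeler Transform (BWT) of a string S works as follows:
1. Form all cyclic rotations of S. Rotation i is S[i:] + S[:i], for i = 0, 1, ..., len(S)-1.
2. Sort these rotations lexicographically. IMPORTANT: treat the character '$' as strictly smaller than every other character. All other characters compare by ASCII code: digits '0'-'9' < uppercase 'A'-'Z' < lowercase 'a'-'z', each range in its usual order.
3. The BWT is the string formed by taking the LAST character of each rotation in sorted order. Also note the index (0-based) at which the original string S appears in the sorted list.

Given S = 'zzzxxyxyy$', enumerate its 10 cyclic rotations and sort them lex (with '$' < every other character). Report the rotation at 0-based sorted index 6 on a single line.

All 10 rotations (rotation i = S[i:]+S[:i]):
  rot[0] = zzzxxyxyy$
  rot[1] = zzxxyxyy$z
  rot[2] = zxxyxyy$zz
  rot[3] = xxyxyy$zzz
  rot[4] = xyxyy$zzzx
  rot[5] = yxyy$zzzxx
  rot[6] = xyy$zzzxxy
  rot[7] = yy$zzzxxyx
  rot[8] = y$zzzxxyxy
  rot[9] = $zzzxxyxyy
Sorted (with $ < everything):
  sorted[0] = $zzzxxyxyy
  sorted[1] = xxyxyy$zzz
  sorted[2] = xyxyy$zzzx
  sorted[3] = xyy$zzzxxy
  sorted[4] = y$zzzxxyxy
  sorted[5] = yxyy$zzzxx
  sorted[6] = yy$zzzxxyx
  sorted[7] = zxxyxyy$zz
  sorted[8] = zzxxyxyy$z
  sorted[9] = zzzxxyxyy$
sorted[6] = yy$zzzxxyx

Answer: yy$zzzxxyx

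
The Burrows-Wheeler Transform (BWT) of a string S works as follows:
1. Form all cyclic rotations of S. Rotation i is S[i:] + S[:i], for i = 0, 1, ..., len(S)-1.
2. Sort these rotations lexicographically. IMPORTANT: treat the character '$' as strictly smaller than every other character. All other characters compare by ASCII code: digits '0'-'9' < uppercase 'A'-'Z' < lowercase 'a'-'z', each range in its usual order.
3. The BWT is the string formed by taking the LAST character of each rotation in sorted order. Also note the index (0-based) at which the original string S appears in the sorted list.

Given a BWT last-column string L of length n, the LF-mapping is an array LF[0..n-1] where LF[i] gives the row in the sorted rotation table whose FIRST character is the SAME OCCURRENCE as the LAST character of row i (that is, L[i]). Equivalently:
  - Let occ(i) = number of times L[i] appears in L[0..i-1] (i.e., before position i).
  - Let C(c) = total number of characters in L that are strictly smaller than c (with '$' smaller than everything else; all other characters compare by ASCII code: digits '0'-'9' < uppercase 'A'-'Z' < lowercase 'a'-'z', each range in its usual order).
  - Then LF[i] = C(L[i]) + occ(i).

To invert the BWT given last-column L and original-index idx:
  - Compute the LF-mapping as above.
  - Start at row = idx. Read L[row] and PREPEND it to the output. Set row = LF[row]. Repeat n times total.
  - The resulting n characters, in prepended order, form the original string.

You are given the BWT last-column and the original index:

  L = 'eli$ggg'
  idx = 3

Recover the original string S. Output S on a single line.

Answer: giggle$

Derivation:
LF mapping: 1 6 5 0 2 3 4
Walk LF starting at row 3, prepending L[row]:
  step 1: row=3, L[3]='$', prepend. Next row=LF[3]=0
  step 2: row=0, L[0]='e', prepend. Next row=LF[0]=1
  step 3: row=1, L[1]='l', prepend. Next row=LF[1]=6
  step 4: row=6, L[6]='g', prepend. Next row=LF[6]=4
  step 5: row=4, L[4]='g', prepend. Next row=LF[4]=2
  step 6: row=2, L[2]='i', prepend. Next row=LF[2]=5
  step 7: row=5, L[5]='g', prepend. Next row=LF[5]=3
Reversed output: giggle$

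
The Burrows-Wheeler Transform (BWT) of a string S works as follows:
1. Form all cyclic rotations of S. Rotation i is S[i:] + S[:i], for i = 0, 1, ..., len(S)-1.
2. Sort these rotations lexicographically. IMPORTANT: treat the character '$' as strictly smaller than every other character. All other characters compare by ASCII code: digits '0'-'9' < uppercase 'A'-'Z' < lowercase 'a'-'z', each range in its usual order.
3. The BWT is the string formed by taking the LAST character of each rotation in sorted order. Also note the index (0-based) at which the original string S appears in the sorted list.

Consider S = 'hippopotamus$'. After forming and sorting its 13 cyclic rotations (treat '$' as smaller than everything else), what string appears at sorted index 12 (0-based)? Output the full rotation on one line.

All 13 rotations (rotation i = S[i:]+S[:i]):
  rot[0] = hippopotamus$
  rot[1] = ippopotamus$h
  rot[2] = ppopotamus$hi
  rot[3] = popotamus$hip
  rot[4] = opotamus$hipp
  rot[5] = potamus$hippo
  rot[6] = otamus$hippop
  rot[7] = tamus$hippopo
  rot[8] = amus$hippopot
  rot[9] = mus$hippopota
  rot[10] = us$hippopotam
  rot[11] = s$hippopotamu
  rot[12] = $hippopotamus
Sorted (with $ < everything):
  sorted[0] = $hippopotamus
  sorted[1] = amus$hippopot
  sorted[2] = hippopotamus$
  sorted[3] = ippopotamus$h
  sorted[4] = mus$hippopota
  sorted[5] = opotamus$hipp
  sorted[6] = otamus$hippop
  sorted[7] = popotamus$hip
  sorted[8] = potamus$hippo
  sorted[9] = ppopotamus$hi
  sorted[10] = s$hippopotamu
  sorted[11] = tamus$hippopo
  sorted[12] = us$hippopotam
sorted[12] = us$hippopotam

Answer: us$hippopotam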